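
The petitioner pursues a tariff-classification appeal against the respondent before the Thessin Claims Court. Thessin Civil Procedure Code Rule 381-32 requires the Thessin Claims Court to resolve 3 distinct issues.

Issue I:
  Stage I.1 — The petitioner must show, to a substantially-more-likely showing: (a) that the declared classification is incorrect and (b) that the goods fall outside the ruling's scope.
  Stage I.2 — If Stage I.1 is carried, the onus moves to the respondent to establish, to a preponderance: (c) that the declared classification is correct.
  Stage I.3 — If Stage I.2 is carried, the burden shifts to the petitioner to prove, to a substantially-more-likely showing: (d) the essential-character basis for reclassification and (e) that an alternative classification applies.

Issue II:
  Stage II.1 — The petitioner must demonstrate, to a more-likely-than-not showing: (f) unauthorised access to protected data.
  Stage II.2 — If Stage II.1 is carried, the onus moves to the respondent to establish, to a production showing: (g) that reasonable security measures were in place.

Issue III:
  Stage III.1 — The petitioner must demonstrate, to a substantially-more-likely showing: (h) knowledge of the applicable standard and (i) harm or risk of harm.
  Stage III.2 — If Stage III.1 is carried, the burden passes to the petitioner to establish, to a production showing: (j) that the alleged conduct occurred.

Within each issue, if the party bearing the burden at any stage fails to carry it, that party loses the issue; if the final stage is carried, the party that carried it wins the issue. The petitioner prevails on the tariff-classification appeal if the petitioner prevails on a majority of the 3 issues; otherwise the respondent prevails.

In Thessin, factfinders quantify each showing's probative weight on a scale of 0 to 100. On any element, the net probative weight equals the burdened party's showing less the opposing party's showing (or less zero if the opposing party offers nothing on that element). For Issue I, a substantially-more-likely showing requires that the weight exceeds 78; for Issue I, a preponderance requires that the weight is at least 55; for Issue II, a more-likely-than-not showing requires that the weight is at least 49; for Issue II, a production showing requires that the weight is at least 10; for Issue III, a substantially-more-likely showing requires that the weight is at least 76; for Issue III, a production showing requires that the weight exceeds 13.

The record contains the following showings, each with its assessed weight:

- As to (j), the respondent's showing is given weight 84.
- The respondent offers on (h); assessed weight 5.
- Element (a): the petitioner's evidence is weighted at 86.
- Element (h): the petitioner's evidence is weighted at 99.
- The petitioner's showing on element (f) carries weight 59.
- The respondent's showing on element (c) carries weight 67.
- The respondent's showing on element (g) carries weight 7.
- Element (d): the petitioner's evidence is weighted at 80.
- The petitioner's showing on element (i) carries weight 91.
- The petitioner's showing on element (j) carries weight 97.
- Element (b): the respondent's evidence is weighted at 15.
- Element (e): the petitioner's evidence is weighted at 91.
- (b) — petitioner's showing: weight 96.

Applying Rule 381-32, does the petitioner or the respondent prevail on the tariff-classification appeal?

— Issue I —
Stage I.1 — burden on petitioner; standard: a substantially-more-likely showing (weight exceeds 78).
    (a): 86 > 78 [met]
    (b): 96 − 15 = 81 > 78 [met]
  Stage I.1 carried; the burden shifts to the respondent.
Stage I.2 — burden on respondent; standard: a preponderance (weight is at least 55).
    (c): 67 ≥ 55 [met]
  All elements met. The burden passes to the petitioner.
Stage I.3 — burden on petitioner; standard: a substantially-more-likely showing (weight exceeds 78).
    (d): 80 > 78 [met]
    (e): 91 > 78 [met]
  The petitioner carries the last stage.
Every stage carried; the petitioner prevails on this issue.
— Issue II —
At Stage II.1 the petitioner must meet a more-likely-than-not showing (weight is at least 49): on (f) the weight is 59, ≥ 49, so (f) meets the standard.
  Stage II.1 carried; the burden shifts to the respondent.
At Stage II.2 the respondent must meet a production showing (weight is at least 10): on (g) the weight is 7, which does not reach 10, so (g) does not meet the standard.
  The respondent does not carry Stage II.2.
The petitioner prevails on this issue.
— Issue III —
At Stage III.1 the petitioner must meet a substantially-more-likely showing (weight is at least 76): on (h) the weight is 99 less the opposing 5 gives net 94, ≥ 76, so (h) meets the standard; on (i) the weight is 91, ≥ 76, so (i) meets the standard.
  Stage III.1 carried; the burden remains with the petitioner.
At Stage III.2 the petitioner must meet a production showing (weight exceeds 13): on (j) the weight is 97 less the opposing 84 gives net 13, which does not exceed 13, so (j) does not meet the standard.
  Stage III.2 not carried; the petitioner fails its burden.
So the respondent prevails on this issue.
Per-issue: Issue I → petitioner; Issue II → petitioner; Issue III → respondent. The petitioner must prevail on a majority of issues; overall, the petitioner prevails.

petitioner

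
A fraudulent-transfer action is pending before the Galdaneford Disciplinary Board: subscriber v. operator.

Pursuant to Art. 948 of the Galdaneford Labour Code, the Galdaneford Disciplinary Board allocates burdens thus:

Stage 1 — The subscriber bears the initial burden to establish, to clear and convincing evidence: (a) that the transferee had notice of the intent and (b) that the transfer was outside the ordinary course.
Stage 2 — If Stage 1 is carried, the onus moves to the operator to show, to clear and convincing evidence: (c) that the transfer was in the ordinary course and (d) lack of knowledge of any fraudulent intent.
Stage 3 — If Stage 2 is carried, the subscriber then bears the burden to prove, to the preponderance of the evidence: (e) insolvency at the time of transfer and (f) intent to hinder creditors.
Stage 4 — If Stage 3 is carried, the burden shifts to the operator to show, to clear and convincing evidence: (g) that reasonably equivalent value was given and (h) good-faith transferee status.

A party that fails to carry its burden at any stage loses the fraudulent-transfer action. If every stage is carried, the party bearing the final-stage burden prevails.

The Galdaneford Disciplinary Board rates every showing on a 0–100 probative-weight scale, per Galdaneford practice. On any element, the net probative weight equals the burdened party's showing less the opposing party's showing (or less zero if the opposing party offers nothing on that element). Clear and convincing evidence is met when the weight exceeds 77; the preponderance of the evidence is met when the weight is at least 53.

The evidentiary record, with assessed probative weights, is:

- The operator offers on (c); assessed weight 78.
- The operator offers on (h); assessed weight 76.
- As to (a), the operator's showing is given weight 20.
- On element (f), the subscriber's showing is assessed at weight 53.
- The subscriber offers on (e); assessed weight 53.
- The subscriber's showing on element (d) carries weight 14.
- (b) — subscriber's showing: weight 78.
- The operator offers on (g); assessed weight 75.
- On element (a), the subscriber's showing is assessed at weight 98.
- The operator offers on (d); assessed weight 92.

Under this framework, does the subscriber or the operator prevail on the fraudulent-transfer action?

subscriber

Stage 1 — burden on subscriber; standard: clear and convincing evidence (weight exceeds 77).
    (a): 98 − 20 = 78 > 77 [met]
    (b): 78 > 77 [met]
  Stage 1 is satisfied; the onus moves to the operator.
Stage 2 — burden on operator; standard: clear and convincing evidence (weight exceeds 77).
    (c): 78 > 77 [met]
    (d): 92 − 14 = 78 > 77 [met]
  All elements met. The burden passes to the subscriber.
Stage 3 — burden on subscriber; standard: the preponderance of the evidence (weight is at least 53).
    (e): 53 ≥ 53 [met]
    (f): 53 ≥ 53 [met]
  Stage 3 carried; the burden shifts to the operator.
Stage 4 — burden on operator; standard: clear and convincing evidence (weight exceeds 77).
    (g): 75 ≤ 77 [not met]
    (h): 76 ≤ 77 [not met]
  The operator does not carry Stage 4.
The subscriber prevails.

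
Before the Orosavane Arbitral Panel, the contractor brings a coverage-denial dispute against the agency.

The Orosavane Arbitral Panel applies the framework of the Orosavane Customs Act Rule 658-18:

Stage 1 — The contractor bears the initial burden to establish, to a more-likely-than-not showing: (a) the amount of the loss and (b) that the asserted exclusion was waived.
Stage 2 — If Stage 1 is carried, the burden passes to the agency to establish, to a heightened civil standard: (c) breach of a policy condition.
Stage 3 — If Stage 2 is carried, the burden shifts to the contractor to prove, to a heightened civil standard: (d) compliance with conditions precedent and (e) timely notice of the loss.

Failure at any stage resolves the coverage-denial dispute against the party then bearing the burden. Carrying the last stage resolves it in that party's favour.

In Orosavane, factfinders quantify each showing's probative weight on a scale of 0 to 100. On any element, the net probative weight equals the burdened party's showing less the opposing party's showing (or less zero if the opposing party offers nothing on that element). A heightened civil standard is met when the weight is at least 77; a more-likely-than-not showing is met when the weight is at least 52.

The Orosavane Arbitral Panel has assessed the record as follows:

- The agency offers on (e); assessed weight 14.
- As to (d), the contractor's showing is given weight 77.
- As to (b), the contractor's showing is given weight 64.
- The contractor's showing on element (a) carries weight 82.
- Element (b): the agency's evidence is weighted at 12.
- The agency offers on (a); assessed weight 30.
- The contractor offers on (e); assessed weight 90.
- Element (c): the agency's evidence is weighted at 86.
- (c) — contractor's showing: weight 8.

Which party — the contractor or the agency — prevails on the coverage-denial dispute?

Stage 1 — burden on contractor; standard: a more-likely-than-not showing (weight is at least 52).
    (a): 82 − 30 = 52 ≥ 52 [met]
    (b): 64 − 12 = 52 ≥ 52 [met]
  The contractor carries Stage 1; the agency now bears the burden.
Stage 2 — burden on agency; standard: a heightened civil standard (weight is at least 77).
    (c): 86 − 8 = 78 ≥ 77 [met]
  Stage 2 is satisfied; the onus moves to the contractor.
Stage 3 — burden on contractor; standard: a heightened civil standard (weight is at least 77).
    (d): 77 ≥ 77 [met]
    (e): 90 − 14 = 76 < 77 [not met]
  Not every element is met, so the contractor fails to carry Stage 3.
The agency prevails.

agency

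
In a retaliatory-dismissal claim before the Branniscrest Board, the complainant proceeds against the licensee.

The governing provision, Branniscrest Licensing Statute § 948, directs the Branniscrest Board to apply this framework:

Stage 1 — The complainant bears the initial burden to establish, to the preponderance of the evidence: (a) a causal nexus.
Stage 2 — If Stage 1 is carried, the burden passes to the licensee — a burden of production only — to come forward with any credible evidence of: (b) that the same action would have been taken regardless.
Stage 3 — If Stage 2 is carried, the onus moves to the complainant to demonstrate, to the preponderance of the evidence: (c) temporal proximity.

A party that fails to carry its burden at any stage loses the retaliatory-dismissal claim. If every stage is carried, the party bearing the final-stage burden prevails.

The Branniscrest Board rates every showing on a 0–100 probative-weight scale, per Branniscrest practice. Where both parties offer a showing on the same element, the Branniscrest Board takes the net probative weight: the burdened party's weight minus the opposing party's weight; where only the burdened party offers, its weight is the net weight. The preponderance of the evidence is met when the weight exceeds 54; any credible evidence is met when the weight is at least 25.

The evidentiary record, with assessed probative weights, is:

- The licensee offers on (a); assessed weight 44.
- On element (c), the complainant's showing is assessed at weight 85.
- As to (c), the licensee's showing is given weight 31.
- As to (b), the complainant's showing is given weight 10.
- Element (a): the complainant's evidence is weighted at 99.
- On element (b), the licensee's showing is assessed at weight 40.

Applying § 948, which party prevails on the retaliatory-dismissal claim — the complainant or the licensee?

Stage 1 (complainant, the preponderance of the evidence, weight exceeds 54): (a) net 99−44=55 > 54 — meets.
  Stage 1 is satisfied; the onus moves to the licensee.
Stage 2 (licensee, any credible evidence, weight is at least 25): (b) net 40−10=30 ≥ 25 — meets.
  The licensee carries Stage 2; the complainant now bears the burden.
Stage 3 (complainant, the preponderance of the evidence, weight exceeds 54): (c) net 85−31=54 ≤ 54 — fails.
  Not every element is met, so the complainant fails to carry Stage 3.
So the licensee prevails.

licensee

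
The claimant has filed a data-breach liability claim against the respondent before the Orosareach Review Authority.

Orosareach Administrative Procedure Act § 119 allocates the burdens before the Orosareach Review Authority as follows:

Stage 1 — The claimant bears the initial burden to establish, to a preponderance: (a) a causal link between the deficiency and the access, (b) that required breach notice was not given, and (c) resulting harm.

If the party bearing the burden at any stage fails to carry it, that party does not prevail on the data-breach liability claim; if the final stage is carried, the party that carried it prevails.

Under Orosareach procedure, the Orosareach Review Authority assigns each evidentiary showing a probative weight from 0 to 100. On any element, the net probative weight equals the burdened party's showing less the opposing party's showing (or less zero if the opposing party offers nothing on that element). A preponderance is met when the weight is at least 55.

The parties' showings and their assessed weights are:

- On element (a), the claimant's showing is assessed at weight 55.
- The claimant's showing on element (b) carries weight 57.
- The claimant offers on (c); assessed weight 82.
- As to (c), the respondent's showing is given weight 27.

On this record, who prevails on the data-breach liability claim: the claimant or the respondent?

Stage 1 (claimant, a preponderance, weight is at least 55): (a) 55 ≥ 55 — meets; (b) 57 ≥ 55 — meets; (c) net 82−27=55 ≥ 55 — meets.
  Stage 1 carried; the final stage is satisfied.
Every stage carried; the claimant prevails.

claimant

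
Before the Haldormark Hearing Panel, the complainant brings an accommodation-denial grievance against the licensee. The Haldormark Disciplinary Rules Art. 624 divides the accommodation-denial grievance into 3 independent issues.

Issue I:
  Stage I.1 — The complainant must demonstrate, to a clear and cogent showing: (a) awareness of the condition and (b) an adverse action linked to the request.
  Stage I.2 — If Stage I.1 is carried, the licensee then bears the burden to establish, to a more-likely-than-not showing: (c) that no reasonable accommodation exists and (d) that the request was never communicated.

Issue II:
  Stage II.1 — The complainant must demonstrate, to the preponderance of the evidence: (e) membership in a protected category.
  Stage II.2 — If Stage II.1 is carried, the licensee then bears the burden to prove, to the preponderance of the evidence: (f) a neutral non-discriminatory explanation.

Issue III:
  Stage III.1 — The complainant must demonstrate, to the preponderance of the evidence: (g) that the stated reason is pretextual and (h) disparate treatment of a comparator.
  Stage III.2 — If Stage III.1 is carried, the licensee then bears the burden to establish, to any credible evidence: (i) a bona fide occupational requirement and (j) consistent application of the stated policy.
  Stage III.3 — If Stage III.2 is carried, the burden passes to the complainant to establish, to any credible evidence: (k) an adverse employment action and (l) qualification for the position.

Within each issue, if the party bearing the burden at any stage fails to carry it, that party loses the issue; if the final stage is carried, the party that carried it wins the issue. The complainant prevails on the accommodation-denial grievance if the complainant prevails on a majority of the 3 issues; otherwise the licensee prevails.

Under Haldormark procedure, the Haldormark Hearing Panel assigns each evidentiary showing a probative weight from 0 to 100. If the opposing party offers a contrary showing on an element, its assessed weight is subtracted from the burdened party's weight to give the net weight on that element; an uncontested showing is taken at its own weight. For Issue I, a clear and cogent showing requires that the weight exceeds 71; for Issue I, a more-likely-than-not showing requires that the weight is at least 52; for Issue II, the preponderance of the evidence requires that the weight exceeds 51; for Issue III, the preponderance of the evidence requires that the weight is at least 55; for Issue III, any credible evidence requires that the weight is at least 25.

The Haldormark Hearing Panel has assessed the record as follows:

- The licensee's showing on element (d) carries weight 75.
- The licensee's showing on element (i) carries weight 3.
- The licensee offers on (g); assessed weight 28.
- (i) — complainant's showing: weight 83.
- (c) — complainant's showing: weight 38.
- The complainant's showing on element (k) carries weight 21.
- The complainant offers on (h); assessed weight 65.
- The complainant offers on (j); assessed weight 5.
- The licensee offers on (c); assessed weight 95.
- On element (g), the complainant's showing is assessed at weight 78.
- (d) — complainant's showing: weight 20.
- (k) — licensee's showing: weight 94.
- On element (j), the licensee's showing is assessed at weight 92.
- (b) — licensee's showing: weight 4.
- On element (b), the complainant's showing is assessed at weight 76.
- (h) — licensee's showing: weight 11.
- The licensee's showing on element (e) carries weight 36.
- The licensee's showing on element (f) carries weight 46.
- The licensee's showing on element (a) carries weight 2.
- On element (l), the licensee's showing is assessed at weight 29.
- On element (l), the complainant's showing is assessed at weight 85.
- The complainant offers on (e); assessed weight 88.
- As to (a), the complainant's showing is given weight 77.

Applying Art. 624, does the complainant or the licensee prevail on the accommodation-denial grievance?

— Issue I —
At Stage I.1 the complainant must meet a clear and cogent showing (weight exceeds 71): on (a) the weight is 77 less the opposing 2 gives net 75, which does exceed 71, so (a) meets the standard; on (b) the weight is 76 less the opposing 4 gives net 72, > 71, so (b) meets the standard.
  Stage I.1 is satisfied; the onus moves to the licensee.
At Stage I.2 the licensee must meet a more-likely-than-not showing (weight is at least 52): on (c) the weight is 95 less the opposing 38 gives net 57, which does reach 52, so (c) meets the standard; on (d) the weight is 75 less the opposing 20 gives net 55, which does reach 52, so (d) meets the standard.
  All elements met at the final stage.
Every stage carried; the licensee prevails on this issue.
— Issue II —
At Stage II.1 the complainant must meet the preponderance of the evidence (weight exceeds 51): on (e) the weight is 88 less the opposing 36 gives net 52, which does exceed 51, so (e) meets the standard.
  Stage II.1 carried; the burden shifts to the licensee.
At Stage II.2 the licensee must meet the preponderance of the evidence (weight exceeds 51): on (f) the weight is 46, ≤ 51, so (f) does not meet the standard.
  The licensee does not carry Stage II.2.
So the complainant prevails on this issue.
— Issue III —
Stage III.1 — burden on complainant; standard: the preponderance of the evidence (weight is at least 55).
    (g): 78 − 28 = 50 < 55 [not met]
    (h): 65 − 11 = 54 < 55 [not met]
  Not every element is met, so the complainant fails to carry Stage III.1.
So the licensee prevails on this issue.
Per-issue: Issue I → licensee; Issue II → complainant; Issue III → licensee. The complainant must prevail on a majority of issues; overall, the licensee prevails.

licensee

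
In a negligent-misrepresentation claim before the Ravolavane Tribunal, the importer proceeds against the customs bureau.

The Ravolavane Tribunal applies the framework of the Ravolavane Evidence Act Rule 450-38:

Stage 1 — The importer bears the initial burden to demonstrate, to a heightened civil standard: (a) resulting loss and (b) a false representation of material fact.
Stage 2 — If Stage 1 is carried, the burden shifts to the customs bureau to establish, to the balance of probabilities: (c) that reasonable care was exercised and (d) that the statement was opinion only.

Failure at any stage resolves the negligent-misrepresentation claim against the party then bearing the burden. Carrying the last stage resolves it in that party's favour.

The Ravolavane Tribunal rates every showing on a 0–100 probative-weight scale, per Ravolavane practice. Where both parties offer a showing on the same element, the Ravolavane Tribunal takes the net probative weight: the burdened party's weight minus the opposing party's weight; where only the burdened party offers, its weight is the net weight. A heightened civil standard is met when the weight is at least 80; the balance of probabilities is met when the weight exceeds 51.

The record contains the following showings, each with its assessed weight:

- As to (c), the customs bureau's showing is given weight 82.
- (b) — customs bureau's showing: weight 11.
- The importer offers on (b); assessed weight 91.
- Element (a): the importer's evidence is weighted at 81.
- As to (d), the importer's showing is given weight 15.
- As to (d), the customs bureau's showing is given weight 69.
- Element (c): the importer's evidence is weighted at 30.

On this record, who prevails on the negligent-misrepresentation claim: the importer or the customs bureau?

customs bureau

At Stage 1 the importer must meet a heightened civil standard (weight is at least 80): on (a) the weight is 81, ≥ 80, so (a) meets the standard; on (b) the weight is 91 less the opposing 11 gives net 80, ≥ 80, so (b) meets the standard.
  All elements met. The burden passes to the customs bureau.
At Stage 2 the customs bureau must meet the balance of probabilities (weight exceeds 51): on (c) the weight is 82 less the opposing 30 gives net 52, which does exceed 51, so (c) meets the standard; on (d) the weight is 69 less the opposing 15 gives net 54, which does exceed 51, so (d) meets the standard.
  The customs bureau carries the last stage.
Every stage carried; the customs bureau prevails.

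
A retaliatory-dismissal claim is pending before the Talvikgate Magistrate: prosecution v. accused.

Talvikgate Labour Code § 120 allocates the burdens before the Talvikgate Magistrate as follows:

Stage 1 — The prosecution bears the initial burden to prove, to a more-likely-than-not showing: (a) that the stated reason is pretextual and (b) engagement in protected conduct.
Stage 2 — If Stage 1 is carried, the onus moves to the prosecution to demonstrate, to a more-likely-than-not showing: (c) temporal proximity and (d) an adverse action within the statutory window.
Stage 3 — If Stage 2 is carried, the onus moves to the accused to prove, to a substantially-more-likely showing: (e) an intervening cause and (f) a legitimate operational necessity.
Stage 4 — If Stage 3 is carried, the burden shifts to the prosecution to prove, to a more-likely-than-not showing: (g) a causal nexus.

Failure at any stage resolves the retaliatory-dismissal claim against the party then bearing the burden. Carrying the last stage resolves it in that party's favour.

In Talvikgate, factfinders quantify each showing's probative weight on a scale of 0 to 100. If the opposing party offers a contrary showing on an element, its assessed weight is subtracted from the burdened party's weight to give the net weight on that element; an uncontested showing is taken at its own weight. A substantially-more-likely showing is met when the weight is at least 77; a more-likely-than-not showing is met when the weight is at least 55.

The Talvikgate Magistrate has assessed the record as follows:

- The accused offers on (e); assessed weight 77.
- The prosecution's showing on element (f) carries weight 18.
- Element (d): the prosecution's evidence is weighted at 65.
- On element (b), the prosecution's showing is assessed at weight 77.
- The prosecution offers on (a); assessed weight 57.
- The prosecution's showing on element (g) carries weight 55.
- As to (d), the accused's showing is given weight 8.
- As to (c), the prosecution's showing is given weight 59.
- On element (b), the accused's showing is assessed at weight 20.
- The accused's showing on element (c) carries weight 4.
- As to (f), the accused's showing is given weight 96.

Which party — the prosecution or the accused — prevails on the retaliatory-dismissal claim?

Stage 1 — burden on prosecution; standard: a more-likely-than-not showing (weight is at least 55).
    (a): 57 ≥ 55 [met]
    (b): 77 − 20 = 57 ≥ 55 [met]
  Stage 1 is satisfied; the prosecution continues to bear the burden.
Stage 2 — burden on prosecution; standard: a more-likely-than-not showing (weight is at least 55).
    (c): 59 − 4 = 55 ≥ 55 [met]
    (d): 65 − 8 = 57 ≥ 55 [met]
  All elements met. The burden passes to the accused.
Stage 3 — burden on accused; standard: a substantially-more-likely showing (weight is at least 77).
    (e): 77 ≥ 77 [met]
    (f): 96 − 18 = 78 ≥ 77 [met]
  The accused carries Stage 3; the prosecution now bears the burden.
Stage 4 — burden on prosecution; standard: a more-likely-than-not showing (weight is at least 55).
    (g): 55 ≥ 55 [met]
  All elements met at the final stage.
All stages carried — the prosecution prevails.

prosecution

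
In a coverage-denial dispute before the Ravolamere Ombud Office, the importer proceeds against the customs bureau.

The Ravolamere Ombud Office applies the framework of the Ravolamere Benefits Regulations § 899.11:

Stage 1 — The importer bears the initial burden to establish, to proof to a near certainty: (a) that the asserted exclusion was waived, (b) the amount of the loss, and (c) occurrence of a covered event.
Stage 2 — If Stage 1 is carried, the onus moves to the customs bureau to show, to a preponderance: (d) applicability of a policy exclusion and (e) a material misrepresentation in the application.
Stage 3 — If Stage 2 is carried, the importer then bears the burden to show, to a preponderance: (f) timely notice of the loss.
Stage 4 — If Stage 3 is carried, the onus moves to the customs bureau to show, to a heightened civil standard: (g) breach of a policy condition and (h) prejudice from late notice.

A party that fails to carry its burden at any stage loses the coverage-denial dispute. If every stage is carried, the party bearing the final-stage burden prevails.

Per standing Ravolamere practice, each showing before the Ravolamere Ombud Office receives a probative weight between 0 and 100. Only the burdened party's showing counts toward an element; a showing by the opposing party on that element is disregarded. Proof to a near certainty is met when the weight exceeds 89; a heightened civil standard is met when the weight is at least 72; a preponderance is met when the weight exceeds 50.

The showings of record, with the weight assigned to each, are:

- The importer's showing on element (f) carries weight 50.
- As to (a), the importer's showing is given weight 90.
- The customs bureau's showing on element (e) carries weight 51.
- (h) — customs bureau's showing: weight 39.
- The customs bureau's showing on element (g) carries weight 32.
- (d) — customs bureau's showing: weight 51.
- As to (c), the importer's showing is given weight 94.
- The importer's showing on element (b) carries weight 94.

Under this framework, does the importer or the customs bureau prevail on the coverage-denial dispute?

Stage 1 — burden on importer; standard: proof to a near certainty (weight exceeds 89).
    (a): 90 > 89 [met]
    (b): 94 > 89 [met]
    (c): 94 > 89 [met]
  Stage 1 is satisfied; the onus moves to the customs bureau.
Stage 2 — burden on customs bureau; standard: a preponderance (weight exceeds 50).
    (d): 51 > 50 [met]
    (e): 51 > 50 [met]
  Stage 2 carried; the burden shifts to the importer.
Stage 3 — burden on importer; standard: a preponderance (weight exceeds 50).
    (f): 50 ≤ 50 [not met]
  The importer does not carry Stage 3.
The customs bureau prevails.

customs bureau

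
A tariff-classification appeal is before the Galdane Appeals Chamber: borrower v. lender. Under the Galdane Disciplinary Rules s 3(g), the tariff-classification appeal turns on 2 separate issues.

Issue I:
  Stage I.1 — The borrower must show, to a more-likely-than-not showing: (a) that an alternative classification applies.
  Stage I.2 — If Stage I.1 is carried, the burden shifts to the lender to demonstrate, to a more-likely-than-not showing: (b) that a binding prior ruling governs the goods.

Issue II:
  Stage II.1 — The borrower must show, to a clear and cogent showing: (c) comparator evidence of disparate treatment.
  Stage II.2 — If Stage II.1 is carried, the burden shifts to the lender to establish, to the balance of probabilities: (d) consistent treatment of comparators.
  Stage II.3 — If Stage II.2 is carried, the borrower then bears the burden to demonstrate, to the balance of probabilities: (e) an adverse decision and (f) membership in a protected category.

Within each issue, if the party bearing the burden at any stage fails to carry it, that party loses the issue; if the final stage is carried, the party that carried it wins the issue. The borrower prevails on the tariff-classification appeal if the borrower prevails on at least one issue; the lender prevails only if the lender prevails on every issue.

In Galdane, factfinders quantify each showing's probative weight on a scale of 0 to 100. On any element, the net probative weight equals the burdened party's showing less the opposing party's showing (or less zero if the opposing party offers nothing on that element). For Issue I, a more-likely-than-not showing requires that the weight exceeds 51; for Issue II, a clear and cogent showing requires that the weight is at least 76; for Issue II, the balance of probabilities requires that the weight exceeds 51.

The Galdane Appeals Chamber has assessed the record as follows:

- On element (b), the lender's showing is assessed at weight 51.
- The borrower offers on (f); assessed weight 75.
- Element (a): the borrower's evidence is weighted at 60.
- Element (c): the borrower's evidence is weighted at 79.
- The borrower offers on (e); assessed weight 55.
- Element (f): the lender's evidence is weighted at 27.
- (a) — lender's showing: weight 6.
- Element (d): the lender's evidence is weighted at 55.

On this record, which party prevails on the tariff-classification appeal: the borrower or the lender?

— Issue I —
At Stage I.1 the borrower must meet a more-likely-than-not showing (weight exceeds 51): on (a) the weight is 60 less the opposing 6 gives net 54, which does exceed 51, so (a) meets the standard.
  All elements met. The burden passes to the lender.
At Stage I.2 the lender must meet a more-likely-than-not showing (weight exceeds 51): on (b) the weight is 51, ≤ 51, so (b) does not meet the standard.
  The lender does not carry Stage I.2.
The analysis ends at Stage I.2; the borrower prevails on this issue.
— Issue II —
Stage II.1 (borrower, a clear and cogent showing, weight is at least 76): (c) 79 ≥ 76 — meets.
  Stage II.1 carried; the burden shifts to the lender.
Stage II.2 (lender, the balance of probabilities, weight exceeds 51): (d) 55 > 51 — meets.
  Stage II.2 carried; the burden shifts to the borrower.
Stage II.3 (borrower, the balance of probabilities, weight exceeds 51): (e) 55 > 51 — meets; (f) net 75−27=48 ≤ 51 — fails.
  Not every element is met, so the borrower fails to carry Stage II.3.
The lender prevails on this issue.
Per-issue: Issue I → borrower; Issue II → lender. The borrower must prevail on at least one issue; overall, the borrower prevails.

borrower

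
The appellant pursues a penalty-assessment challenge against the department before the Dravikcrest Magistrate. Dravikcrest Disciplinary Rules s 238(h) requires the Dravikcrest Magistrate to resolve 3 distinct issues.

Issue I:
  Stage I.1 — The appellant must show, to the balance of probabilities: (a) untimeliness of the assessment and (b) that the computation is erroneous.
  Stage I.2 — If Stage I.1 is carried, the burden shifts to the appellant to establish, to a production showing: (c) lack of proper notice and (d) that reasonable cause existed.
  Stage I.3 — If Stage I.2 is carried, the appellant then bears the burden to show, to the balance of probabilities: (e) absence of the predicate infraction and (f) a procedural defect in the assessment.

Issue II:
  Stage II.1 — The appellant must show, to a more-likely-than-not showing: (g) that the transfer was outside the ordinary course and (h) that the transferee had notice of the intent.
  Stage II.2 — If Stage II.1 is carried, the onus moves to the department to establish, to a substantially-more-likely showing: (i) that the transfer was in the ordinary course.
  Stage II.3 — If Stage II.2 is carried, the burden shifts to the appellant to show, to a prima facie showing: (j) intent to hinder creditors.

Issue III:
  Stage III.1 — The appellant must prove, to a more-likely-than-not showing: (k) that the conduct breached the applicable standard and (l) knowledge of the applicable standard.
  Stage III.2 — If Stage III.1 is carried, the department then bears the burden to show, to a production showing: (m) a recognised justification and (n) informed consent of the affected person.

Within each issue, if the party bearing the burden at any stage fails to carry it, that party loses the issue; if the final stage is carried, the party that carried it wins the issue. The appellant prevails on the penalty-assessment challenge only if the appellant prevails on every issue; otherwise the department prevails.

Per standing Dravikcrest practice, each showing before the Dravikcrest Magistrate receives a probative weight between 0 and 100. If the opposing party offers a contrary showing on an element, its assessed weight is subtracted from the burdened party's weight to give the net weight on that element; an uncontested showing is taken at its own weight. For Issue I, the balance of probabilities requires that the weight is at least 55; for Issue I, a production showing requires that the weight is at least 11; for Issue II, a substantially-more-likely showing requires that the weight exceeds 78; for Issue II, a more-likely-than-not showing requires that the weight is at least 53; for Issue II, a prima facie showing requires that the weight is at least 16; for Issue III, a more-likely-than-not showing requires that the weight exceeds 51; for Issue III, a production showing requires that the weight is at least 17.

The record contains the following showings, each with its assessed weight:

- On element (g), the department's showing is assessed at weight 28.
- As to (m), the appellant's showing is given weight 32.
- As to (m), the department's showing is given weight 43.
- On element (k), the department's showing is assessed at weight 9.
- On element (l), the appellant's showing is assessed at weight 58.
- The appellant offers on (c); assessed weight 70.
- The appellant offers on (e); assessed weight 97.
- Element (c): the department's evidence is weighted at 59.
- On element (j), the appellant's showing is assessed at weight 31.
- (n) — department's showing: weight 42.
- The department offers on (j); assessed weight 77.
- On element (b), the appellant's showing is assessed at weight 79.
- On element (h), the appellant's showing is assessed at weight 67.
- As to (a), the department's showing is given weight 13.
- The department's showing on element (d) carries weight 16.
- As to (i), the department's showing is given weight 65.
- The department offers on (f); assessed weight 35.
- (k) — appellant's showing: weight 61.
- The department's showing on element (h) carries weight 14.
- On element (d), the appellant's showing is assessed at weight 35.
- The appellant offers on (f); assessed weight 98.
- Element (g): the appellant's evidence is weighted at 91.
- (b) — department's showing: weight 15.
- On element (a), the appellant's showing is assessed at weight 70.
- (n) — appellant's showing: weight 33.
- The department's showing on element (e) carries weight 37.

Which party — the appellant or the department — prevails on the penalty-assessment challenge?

— Issue I —
Stage I.1 — burden on appellant; standard: the balance of probabilities (weight is at least 55).
    (a): 70 − 13 = 57 ≥ 55 [met]
    (b): 79 − 15 = 64 ≥ 55 [met]
  Stage I.1 is satisfied; the appellant continues to bear the burden.
Stage I.2 — burden on appellant; standard: a production showing (weight is at least 11).
    (c): 70 − 59 = 11 ≥ 11 [met]
    (d): 35 − 16 = 19 ≥ 11 [met]
  All elements met. The appellant retains the burden for Stage I.3.
Stage I.3 — burden on appellant; standard: the balance of probabilities (weight is at least 55).
    (e): 97 − 37 = 60 ≥ 55 [met]
    (f): 98 − 35 = 63 ≥ 55 [met]
  The appellant carries the last stage.
Every stage carried; the appellant prevails on this issue.
— Issue II —
Stage II.1 (appellant, a more-likely-than-not showing, weight is at least 53): (g) net 91−28=63 ≥ 53 — meets; (h) net 67−14=53 ≥ 53 — meets.
  Stage II.1 carried; the burden shifts to the department.
Stage II.2 (department, a substantially-more-likely showing, weight exceeds 78): (i) 65 ≤ 78 — fails.
  Stage II.2 not carried; the department fails its burden.
The appellant prevails on this issue.
— Issue III —
Stage III.1 — burden on appellant; standard: a more-likely-than-not showing (weight exceeds 51).
    (k): 61 − 9 = 52 > 51 [met]
    (l): 58 > 51 [met]
  The appellant carries Stage III.1; the department now bears the burden.
Stage III.2 — burden on department; standard: a production showing (weight is at least 17).
    (m): 43 − 32 = 11 < 17 [not met]
    (n): 42 − 33 = 9 < 17 [not met]
  The department does not carry Stage III.2.
The appellant prevails on this issue.
Per-issue: Issue I → appellant; Issue II → appellant; Issue III → appellant. The appellant must prevail on every issue; overall, the appellant prevails.

appellant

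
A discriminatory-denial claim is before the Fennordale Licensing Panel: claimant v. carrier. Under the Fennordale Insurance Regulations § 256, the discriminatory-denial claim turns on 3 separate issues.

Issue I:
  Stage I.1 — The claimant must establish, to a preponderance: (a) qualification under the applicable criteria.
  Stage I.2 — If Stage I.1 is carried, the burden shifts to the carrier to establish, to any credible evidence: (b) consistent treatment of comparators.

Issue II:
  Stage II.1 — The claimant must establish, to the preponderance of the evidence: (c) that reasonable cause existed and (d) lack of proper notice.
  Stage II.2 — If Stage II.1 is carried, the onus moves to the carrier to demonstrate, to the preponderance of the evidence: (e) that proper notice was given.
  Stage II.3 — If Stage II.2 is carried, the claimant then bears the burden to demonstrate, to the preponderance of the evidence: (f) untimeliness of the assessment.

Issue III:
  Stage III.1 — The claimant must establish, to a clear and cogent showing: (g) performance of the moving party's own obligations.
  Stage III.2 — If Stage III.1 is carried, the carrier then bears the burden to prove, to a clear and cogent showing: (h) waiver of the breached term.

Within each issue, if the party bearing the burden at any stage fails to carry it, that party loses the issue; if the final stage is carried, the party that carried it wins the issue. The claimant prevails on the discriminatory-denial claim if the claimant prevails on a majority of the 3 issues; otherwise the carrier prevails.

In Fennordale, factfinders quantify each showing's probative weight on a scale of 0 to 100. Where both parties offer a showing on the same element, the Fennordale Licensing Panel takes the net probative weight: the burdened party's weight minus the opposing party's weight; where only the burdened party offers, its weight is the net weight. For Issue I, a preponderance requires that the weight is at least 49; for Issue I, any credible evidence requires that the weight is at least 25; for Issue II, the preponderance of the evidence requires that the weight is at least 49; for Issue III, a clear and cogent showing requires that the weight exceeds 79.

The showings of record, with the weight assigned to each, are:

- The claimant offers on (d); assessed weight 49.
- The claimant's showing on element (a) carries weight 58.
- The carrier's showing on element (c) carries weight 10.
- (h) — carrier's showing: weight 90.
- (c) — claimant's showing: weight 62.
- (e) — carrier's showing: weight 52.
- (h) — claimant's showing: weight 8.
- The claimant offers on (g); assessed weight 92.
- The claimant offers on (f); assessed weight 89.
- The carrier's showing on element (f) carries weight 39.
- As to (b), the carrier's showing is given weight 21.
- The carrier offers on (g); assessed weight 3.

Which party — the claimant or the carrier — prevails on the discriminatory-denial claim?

claimant

— Issue I —
Stage I.1 (claimant, a preponderance, weight is at least 49): (a) 58 ≥ 49 — meets.
  Stage I.1 is satisfied; the onus moves to the carrier.
Stage I.2 (carrier, any credible evidence, weight is at least 25): (b) 21 < 25 — fails.
  The carrier does not carry Stage I.2.
So the claimant prevails on this issue.
— Issue II —
Stage II.1 (claimant, the preponderance of the evidence, weight is at least 49): (c) net 62−10=52 ≥ 49 — meets; (d) 49 ≥ 49 — meets.
  All elements met. The burden passes to the carrier.
Stage II.2 (carrier, the preponderance of the evidence, weight is at least 49): (e) 52 ≥ 49 — meets.
  Stage II.2 carried; the burden shifts to the claimant.
Stage II.3 (claimant, the preponderance of the evidence, weight is at least 49): (f) net 89−39=50 ≥ 49 — meets.
  All elements met at the final stage.
Every stage carried; the claimant prevails on this issue.
— Issue III —
Stage III.1 (claimant, a clear and cogent showing, weight exceeds 79): (g) net 92−3=89 > 79 — meets.
  The claimant carries Stage III.1; the carrier now bears the burden.
Stage III.2 (carrier, a clear and cogent showing, weight exceeds 79): (h) net 90−8=82 > 79 — meets.
  Stage III.2 carried; the final stage is satisfied.
All stages carried — the carrier prevails on this issue.
Per-issue: Issue I → claimant; Issue II → claimant; Issue III → carrier. The claimant must prevail on a majority of issues; overall, the claimant prevails.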